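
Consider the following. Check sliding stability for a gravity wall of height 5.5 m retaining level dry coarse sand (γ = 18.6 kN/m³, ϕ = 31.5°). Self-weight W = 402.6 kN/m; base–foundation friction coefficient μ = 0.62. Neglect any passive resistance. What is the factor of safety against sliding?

K_a = tan²(45° − 31.5°/2) = 0.3136.
P_a = ½K_aγH² = 0.5×0.3136×18.6×5.5² = 88.23 kN/m, acting at H/3 = 1.833 m above the base.
FS_sliding = μW / P_a = 0.62×402.6 / 88.23 = 2.829.

2.83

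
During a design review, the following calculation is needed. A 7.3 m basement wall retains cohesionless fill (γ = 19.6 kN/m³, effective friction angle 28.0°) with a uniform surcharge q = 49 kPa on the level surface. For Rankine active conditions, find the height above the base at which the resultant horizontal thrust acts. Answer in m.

K_a = 0.3610.
Triangular part P₁ = ½K_aγH² = 188.5 at H/3 = 2.433 m; rectangular part P₂ = K_a q H = 129.1 at H/2 = 3.650 m.
ȳ = (P₁·2.433 + P₂·3.650)/(P₁+P₂) = 2.928 m.

2.93 m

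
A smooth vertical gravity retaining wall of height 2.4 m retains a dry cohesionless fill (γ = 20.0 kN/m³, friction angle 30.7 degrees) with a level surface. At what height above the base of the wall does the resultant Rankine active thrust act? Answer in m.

0.800 m

K_a = 0.3240.
The pressure distribution is triangular, so the resultant acts at H/3 above the base = 2.4/3 = 0.8000 m.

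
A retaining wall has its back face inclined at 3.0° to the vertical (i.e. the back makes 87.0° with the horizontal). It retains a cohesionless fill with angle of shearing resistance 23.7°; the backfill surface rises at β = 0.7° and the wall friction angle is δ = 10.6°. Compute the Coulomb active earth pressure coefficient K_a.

0.414

K_a = sin²(α+φ) / [sin²α · sin(α−δ) · (1 + √{sin(φ+δ)sin(φ−β) / (sin(α−δ)sin(α+β))})²].
With α = 87.0°, φ = 23.7°, δ = 10.6°, β = 0.7°: K_a = 0.4143.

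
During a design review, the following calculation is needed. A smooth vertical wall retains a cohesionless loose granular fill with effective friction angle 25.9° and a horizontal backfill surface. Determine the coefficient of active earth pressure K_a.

0.392

K_a = (1 − sin φ)/(1 + sin φ) = (1 − sin 25.9°)/(1 + sin 25.9°) = 0.3920.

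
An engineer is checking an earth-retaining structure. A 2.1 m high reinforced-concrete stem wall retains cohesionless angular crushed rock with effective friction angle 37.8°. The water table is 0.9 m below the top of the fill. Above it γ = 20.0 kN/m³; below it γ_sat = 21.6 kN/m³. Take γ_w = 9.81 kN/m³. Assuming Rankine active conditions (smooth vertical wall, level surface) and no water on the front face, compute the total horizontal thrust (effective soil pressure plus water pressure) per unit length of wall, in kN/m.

K_a = tan²(45° − φ/2) = 0.2400.
γ' = 21.6 − 9.81 = 11.79 kN/m³. Depth below WT = 1.2 m.
σ'_h at WT = K_a γ d_w = 4.320 kPa; at base = 4.320 + K_a γ' × 1.2 = 7.715 kPa.
P₁ (0–0.9 m) = ½×4.320×0.9 = 1.944. P₂ (0.9–2.1 m) = ½(4.320+7.715)×1.2 = 7.221.
P_w = ½ γ_w h₂² = 0.5×9.81×1.2² = 7.063. Total = 1.944+7.221+7.063 = 16.23 kN/m.

16.2 kN/m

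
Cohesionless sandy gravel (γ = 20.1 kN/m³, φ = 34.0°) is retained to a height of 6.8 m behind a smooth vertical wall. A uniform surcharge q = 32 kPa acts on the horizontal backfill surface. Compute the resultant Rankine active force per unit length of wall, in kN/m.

K_a = tan²(45° − φ/2) = 0.2827.
Soil triangle: ½ K_a γ H² = 0.5×0.2827×20.1×6.8² = 131.4 kN/m.
Surcharge rectangle: K_a q H = 0.2827×32×6.8 = 61.52 kN/m.
Total = 131.4 + 61.52 = 192.9 kN/m.

193 kN/m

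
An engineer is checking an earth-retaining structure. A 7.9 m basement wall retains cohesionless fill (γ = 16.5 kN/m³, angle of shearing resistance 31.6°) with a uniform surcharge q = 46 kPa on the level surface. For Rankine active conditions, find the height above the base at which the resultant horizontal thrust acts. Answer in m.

3.18 m

K_a = 0.3123.
Triangular part P₁ = ½K_aγH² = 160.8 at H/3 = 2.633 m; rectangular part P₂ = K_a q H = 113.5 at H/2 = 3.950 m.
ȳ = (P₁·2.633 + P₂·3.950)/(P₁+P₂) = 3.178 m.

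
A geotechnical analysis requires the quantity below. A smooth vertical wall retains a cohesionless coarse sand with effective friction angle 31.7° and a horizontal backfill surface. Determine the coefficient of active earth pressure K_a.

0.311

K_a = tan²(45° − φ/2) = tan²(29.15°) = 0.3111.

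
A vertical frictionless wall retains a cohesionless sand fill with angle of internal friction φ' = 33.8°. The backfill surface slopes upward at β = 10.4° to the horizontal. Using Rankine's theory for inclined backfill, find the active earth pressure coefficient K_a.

0.298

K_a = cos β · (cos β − √(cos²β − cos²φ)) / (cos β + √(cos²β − cos²φ)).
cos β = 0.9836, cos φ = 0.8310, √(cos²β − cos²φ) = 0.5262.
K_a = 0.9836 × (0.9836 − 0.5262)/(0.9836 + 0.5262) = 0.2980.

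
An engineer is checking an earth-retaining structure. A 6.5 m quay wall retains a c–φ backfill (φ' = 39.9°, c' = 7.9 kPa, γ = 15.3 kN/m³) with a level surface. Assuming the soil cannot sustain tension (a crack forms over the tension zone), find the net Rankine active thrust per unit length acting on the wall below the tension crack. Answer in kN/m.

K_a = 0.2184; √K_a = 0.4674.
Tension-crack depth z_c = 2c/(γ√K_a) = 2×7.9/(15.3×0.4674) = 2.210 m.
σ_a at base = K_a γ H − 2c√K_a = 0.2184×15.3×6.5 − 2×7.9×0.4674 = 14.34 kPa.
P_a = ½ × 14.34 × (H − z_c) = 0.5×14.34×4.290 = 30.76 kN/m.

30.8 kN/m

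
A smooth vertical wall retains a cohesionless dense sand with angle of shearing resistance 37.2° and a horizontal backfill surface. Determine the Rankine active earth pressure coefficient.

0.246

K_a = (1 − sin φ)/(1 + sin φ) = (1 − sin 37.2°)/(1 + sin 37.2°) = 0.2464.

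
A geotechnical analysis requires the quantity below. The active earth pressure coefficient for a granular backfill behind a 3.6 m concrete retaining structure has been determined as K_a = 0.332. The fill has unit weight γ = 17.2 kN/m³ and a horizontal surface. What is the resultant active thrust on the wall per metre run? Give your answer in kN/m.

37.0 kN/m

P = ½ K_a γ H² = 0.5 × 0.332 × 17.2 × 3.6² = 37.00 kN/m.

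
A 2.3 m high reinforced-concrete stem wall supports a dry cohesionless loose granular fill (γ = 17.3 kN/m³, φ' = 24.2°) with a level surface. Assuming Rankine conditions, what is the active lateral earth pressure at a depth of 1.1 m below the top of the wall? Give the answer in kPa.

7.96 kPa

K_a = (1 − sin φ)/(1 + sin φ) = 0.4185.
σ_h = K_a γ z = 0.4185 × 17.3 × 1.1 = 7.964 kPa.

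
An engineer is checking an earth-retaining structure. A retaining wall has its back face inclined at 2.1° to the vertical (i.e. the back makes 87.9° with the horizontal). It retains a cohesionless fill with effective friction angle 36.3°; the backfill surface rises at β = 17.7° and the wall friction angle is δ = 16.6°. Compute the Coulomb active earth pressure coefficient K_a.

K_a = sin²(α+φ) / [sin²α · sin(α−δ) · (1 + √{sin(φ+δ)sin(φ−β) / (sin(α−δ)sin(α+β))})²].
With α = 87.9°, φ = 36.3°, δ = 16.6°, β = 17.7°: K_a = 0.3097.

0.310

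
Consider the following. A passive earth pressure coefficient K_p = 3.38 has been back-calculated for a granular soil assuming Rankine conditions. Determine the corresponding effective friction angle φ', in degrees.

32.9°

K_p = (1+sin φ)/(1−sin φ) ⇒ sin φ = (K_p − 1)/(K_p + 1) = 0.5434.
φ = arcsin(0.5434) = 32.91°.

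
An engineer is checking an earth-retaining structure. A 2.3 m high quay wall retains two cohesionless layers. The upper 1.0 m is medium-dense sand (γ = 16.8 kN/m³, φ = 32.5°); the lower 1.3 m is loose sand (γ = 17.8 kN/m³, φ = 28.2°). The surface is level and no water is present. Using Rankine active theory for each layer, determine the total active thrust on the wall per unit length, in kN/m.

K_a1 = tan²(45°−32.5°/2) = 0.3010; K_a2 = tan²(45°−28.2°/2) = 0.3582.
Layer 1: σ at base = K_a1 γ₁ h₁ = 5.057 kPa; P₁ = ½×5.057×1.0 = 2.528.
Layer 2: σ_v at top = γ₁h₁ = 16.80; σ_h top = K_a2×16.80 = 6.018; σ_h base = K_a2×(16.80+17.8×1.3) = 14.31.
P₂ = ½(6.018+14.31)×1.3 = 13.21. Total P_a = 2.528+13.21 = 15.74 kN/m.

15.7 kN/m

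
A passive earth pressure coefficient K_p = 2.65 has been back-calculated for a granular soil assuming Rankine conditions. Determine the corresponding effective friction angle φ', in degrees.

26.9°

K_p = (1+sin φ)/(1−sin φ) ⇒ sin φ = (K_p − 1)/(K_p + 1) = 0.4521.
φ = arcsin(0.4521) = 26.88°.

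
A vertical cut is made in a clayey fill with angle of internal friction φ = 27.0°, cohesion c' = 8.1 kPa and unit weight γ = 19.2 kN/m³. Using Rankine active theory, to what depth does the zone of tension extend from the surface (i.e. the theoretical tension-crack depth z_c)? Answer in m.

K_a = tan²(45° − 27.0°/2) = 0.3755; √K_a = 0.6128.
The active pressure is zero where K_a γ z = 2c√K_a, so z_c = 2c/(γ√K_a) = 2×8.1/(19.2×0.6128) = 1.377 m.

1.38 m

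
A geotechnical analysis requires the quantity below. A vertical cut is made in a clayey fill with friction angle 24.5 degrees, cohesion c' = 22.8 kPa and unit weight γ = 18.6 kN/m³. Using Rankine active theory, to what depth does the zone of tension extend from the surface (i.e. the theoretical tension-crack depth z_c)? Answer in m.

3.81 m

K_a = tan²(45° − 24.5°/2) = 0.4137; √K_a = 0.6432.
The active pressure is zero where K_a γ z = 2c√K_a, so z_c = 2c/(γ√K_a) = 2×22.8/(18.6×0.6432) = 3.811 m.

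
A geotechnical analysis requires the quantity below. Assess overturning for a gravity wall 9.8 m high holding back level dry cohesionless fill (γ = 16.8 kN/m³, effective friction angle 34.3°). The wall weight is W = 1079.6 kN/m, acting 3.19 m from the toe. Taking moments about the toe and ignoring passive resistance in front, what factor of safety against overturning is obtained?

4.68

K_a = tan²(45° − 34.3°/2) = 0.2792.
P_a = ½K_aγH² = 0.5×0.2792×16.8×9.8² = 225.2 kN/m, acting at H/3 = 3.267 m above the base.
Overturning moment M_o = P_a × H/3 = 225.2 × 3.267 = 735.7.
Resisting moment M_r = W × 3.19 = 1079.6 × 3.19 = 3444.
FS_overturning = M_r/M_o = 3444/735.7 = 4.681.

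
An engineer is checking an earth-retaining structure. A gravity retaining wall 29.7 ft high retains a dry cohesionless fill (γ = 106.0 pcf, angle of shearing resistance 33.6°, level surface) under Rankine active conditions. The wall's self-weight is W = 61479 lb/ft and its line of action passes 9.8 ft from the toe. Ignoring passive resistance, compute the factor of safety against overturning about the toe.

K_a = tan²(45° − 33.6°/2) = 0.2875.
P_a = ½K_aγH² = 0.5×0.2875×106.0×29.7² = 13440 lb/ft, acting at H/3 = 9.900 ft above the base.
Overturning moment M_o = P_a × H/3 = 13440 × 9.900 = 133100.
Resisting moment M_r = W × 9.8 = 61479 × 9.8 = 602500.
FS_overturning = M_r/M_o = 602500/133100 = 4.528.

4.53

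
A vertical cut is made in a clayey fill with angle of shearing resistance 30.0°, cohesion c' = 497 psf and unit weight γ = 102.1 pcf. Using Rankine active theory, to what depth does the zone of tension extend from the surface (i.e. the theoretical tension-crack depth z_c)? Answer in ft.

16.9 ft

K_a = tan²(45° − 30.0°/2) = 0.3333; √K_a = 0.5774.
The active pressure is zero where K_a γ z = 2c√K_a, so z_c = 2c/(γ√K_a) = 2×497/(102.1×0.5774) = 16.86 ft.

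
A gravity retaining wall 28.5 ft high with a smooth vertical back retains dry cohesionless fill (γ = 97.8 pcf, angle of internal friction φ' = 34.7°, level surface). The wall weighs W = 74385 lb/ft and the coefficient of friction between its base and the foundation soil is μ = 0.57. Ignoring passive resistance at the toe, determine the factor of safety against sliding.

3.89

K_a = tan²(45° − 34.7°/2) = 0.2745.
P_a = ½K_aγH² = 0.5×0.2745×97.8×28.5² = 10900 lb/ft, acting at H/3 = 9.500 ft above the base.
FS_sliding = μW / P_a = 0.57×74385 / 10900 = 3.889.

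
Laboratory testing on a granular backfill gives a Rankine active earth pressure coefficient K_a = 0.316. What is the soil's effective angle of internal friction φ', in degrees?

31.3°

K_a = tan²(45° − φ/2) ⇒ 45° − φ/2 = arctan(√0.316) = 29.34°.
φ = 2(45° − 29.34°) = 31.32°.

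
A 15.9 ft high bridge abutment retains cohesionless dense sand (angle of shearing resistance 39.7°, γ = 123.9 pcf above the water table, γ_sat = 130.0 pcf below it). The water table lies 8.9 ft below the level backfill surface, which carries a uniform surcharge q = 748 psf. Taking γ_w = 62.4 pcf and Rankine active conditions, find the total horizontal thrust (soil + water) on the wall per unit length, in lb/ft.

K_a = tan²(45° − φ/2) = 0.2204.
γ' = 130.0 − 62.4 = 67.60 pcf. h₂ = H − d_w = 7.0 ft.
σ'_h: at surface K_a·q = 164.9; at WT K_a(q+γd_w) = 408.0; at base K_a(q+γd_w+γ'h₂) = 512.3 psf.
P₁ = ½(164.9+408.0)×8.9 = 2549; P₂ = ½(408.0+512.3)×7.0 = 3221; P_w = ½γ_w h₂² = 1529.
Total = 2549+3221+1529 = 7299 lb/ft.

7300 lb/ft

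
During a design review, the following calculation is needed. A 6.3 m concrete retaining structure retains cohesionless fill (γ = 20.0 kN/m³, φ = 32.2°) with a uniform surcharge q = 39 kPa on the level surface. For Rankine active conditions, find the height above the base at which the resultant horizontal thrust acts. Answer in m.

K_a = 0.3047.
Triangular part P₁ = ½K_aγH² = 121.0 at H/3 = 2.100 m; rectangular part P₂ = K_a q H = 74.87 at H/2 = 3.150 m.
ȳ = (P₁·2.100 + P₂·3.150)/(P₁+P₂) = 2.501 m.

2.50 m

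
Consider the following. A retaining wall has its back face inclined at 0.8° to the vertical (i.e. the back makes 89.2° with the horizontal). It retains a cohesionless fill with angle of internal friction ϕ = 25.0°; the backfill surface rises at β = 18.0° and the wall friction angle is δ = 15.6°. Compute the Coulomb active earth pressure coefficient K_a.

0.518

K_a = sin²(α+φ) / [sin²α · sin(α−δ) · (1 + √{sin(φ+δ)sin(φ−β) / (sin(α−δ)sin(α+β))})²].
With α = 89.2°, φ = 25.0°, δ = 15.6°, β = 18.0°: K_a = 0.5179.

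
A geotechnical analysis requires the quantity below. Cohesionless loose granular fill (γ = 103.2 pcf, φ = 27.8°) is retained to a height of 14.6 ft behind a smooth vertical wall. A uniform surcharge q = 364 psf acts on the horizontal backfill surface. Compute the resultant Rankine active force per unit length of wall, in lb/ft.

5940 lb/ft

K_a = tan²(45° − φ/2) = 0.3639.
Soil triangle: ½ K_a γ H² = 0.5×0.3639×103.2×14.6² = 4003 lb/ft.
Surcharge rectangle: K_a q H = 0.3639×364×14.6 = 1934 lb/ft.
Total = 4003 + 1934 = 5936 lb/ft.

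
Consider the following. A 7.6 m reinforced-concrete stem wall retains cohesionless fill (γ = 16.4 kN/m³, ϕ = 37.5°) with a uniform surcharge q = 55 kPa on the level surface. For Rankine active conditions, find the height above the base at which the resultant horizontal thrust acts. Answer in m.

3.13 m

K_a = 0.2432.
Triangular part P₁ = ½K_aγH² = 115.2 at H/3 = 2.533 m; rectangular part P₂ = K_a q H = 101.7 at H/2 = 3.800 m.
ȳ = (P₁·2.533 + P₂·3.800)/(P₁+P₂) = 3.127 m.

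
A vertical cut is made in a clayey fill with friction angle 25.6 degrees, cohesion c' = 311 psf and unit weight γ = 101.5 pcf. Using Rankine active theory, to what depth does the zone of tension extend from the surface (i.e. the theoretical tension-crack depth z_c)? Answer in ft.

9.73 ft

K_a = tan²(45° − 25.6°/2) = 0.3966; √K_a = 0.6297.
The active pressure is zero where K_a γ z = 2c√K_a, so z_c = 2c/(γ√K_a) = 2×311/(101.5×0.6297) = 9.731 ft.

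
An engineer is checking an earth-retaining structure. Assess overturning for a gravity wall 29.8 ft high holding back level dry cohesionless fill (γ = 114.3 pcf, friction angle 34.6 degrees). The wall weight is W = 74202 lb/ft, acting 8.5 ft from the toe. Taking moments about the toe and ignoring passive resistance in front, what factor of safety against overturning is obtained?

K_a = tan²(45° − 34.6°/2) = 0.2756.
P_a = ½K_aγH² = 0.5×0.2756×114.3×29.8² = 13990 lb/ft, acting at H/3 = 9.933 ft above the base.
Overturning moment M_o = P_a × H/3 = 13990 × 9.933 = 139000.
Resisting moment M_r = W × 8.5 = 74202 × 8.5 = 630700.
FS_overturning = M_r/M_o = 630700/139000 = 4.539.

4.54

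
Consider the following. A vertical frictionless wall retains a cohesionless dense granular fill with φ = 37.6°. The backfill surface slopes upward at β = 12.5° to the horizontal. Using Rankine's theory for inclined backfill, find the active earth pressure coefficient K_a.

K_a = cos β · (cos β − √(cos²β − cos²φ)) / (cos β + √(cos²β − cos²φ)).
cos β = 0.9763, cos φ = 0.7923, √(cos²β − cos²φ) = 0.5705.
K_a = 0.9763 × (0.9763 − 0.5705)/(0.9763 + 0.5705) = 0.2562.

0.256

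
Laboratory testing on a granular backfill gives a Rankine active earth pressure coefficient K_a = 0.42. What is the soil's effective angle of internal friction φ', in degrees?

24.1°

K_a = tan²(45° − φ/2) ⇒ 45° − φ/2 = arctan(√0.42) = 32.95°.
φ = 2(45° − 32.95°) = 24.11°.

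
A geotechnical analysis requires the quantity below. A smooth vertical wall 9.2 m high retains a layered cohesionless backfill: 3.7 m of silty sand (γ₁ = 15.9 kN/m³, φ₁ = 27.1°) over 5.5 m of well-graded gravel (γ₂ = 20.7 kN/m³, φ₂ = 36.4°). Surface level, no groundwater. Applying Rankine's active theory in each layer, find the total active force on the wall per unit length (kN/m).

203 kN/m

K_a1 = tan²(45°−27.1°/2) = 0.3741; K_a2 = tan²(45°−36.4°/2) = 0.2552.
Layer 1: σ at base = K_a1 γ₁ h₁ = 22.01 kPa; P₁ = ½×22.01×3.7 = 40.71.
Layer 2: σ_v at top = γ₁h₁ = 58.83; σ_h top = K_a2×58.83 = 15.01; σ_h base = K_a2×(58.83+20.7×5.5) = 44.06.
P₂ = ½(15.01+44.06)×5.5 = 162.4. Total P_a = 40.71+162.4 = 203.2 kN/m.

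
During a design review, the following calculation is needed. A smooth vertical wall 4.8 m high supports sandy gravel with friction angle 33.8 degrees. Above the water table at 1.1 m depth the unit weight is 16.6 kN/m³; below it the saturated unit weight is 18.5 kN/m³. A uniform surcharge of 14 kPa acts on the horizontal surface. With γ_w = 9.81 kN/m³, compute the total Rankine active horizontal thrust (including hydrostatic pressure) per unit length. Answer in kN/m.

125 kN/m

K_a = tan²(45° − φ/2) = 0.2851.
γ' = 18.5 − 9.81 = 8.690 kN/m³. h₂ = H − d_w = 3.7 m.
σ'_h: at surface K_a·q = 3.991; at WT K_a(q+γd_w) = 9.197; at base K_a(q+γd_w+γ'h₂) = 18.36 kPa.
P₁ = ½(3.991+9.197)×1.1 = 7.254; P₂ = ½(9.197+18.36)×3.7 = 50.99; P_w = ½γ_w h₂² = 67.15.
Total = 7.254+50.99+67.15 = 125.4 kN/m.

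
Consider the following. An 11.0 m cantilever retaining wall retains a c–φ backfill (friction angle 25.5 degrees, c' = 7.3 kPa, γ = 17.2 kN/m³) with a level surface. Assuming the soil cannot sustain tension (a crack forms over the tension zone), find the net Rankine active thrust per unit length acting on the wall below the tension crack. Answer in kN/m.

319 kN/m

K_a = 0.3981; √K_a = 0.6310.
Tension-crack depth z_c = 2c/(γ√K_a) = 2×7.3/(17.2×0.6310) = 1.345 m.
σ_a at base = K_a γ H − 2c√K_a = 0.3981×17.2×11.0 − 2×7.3×0.6310 = 66.11 kPa.
P_a = ½ × 66.11 × (H − z_c) = 0.5×66.11×9.655 = 319.1 kN/m.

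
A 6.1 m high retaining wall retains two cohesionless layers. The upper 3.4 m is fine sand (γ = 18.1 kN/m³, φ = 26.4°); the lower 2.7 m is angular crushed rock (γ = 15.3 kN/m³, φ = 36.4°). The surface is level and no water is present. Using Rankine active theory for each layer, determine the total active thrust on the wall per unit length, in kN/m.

96.8 kN/m

K_a1 = tan²(45°−26.4°/2) = 0.3844; K_a2 = tan²(45°−36.4°/2) = 0.2552.
Layer 1: σ at base = K_a1 γ₁ h₁ = 23.66 kPa; P₁ = ½×23.66×3.4 = 40.22.
Layer 2: σ_v at top = γ₁h₁ = 61.54; σ_h top = K_a2×61.54 = 15.70; σ_h base = K_a2×(61.54+15.3×2.7) = 26.24.
P₂ = ½(15.70+26.24)×2.7 = 56.63. Total P_a = 40.22+56.63 = 96.85 kN/m.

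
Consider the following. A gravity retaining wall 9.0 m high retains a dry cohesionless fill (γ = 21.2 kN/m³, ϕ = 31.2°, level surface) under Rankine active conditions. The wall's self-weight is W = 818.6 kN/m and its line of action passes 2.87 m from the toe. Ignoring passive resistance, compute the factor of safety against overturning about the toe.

K_a = tan²(45° − 31.2°/2) = 0.3175.
P_a = ½K_aγH² = 0.5×0.3175×21.2×9.0² = 272.6 kN/m, acting at H/3 = 3.000 m above the base.
Overturning moment M_o = P_a × H/3 = 272.6 × 3.000 = 817.8.
Resisting moment M_r = W × 2.87 = 818.6 × 2.87 = 2349.
FS_overturning = M_r/M_o = 2349/817.8 = 2.873.

2.87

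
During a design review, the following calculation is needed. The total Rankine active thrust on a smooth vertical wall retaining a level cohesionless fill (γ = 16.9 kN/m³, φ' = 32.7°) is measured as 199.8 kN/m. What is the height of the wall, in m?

8.90 m

K_a = 0.2985. P_a = ½ K_a γ H² ⇒ H = √(2P_a/(K_a γ)).
H = √(2×199.8/(0.2985×16.9)) = 8.900 m.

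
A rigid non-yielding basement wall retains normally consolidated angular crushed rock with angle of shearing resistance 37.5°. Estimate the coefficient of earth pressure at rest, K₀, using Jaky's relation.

0.391

K₀ = 1 − sin φ' = 1 − sin 37.5° = 0.3912.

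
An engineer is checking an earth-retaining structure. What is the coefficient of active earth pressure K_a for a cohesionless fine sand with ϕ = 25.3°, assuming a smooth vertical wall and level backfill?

K_a = (1 − sin φ)/(1 + sin φ) = (1 − sin 25.3°)/(1 + sin 25.3°) = 0.4012.

0.401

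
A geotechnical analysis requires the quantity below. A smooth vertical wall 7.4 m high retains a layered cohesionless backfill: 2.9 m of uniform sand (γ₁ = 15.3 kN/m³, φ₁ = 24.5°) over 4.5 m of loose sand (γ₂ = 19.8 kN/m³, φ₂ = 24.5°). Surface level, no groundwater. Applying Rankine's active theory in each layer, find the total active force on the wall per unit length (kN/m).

K_a1 = tan²(45°−24.5°/2) = 0.4137; K_a2 = tan²(45°−24.5°/2) = 0.4137.
Layer 1: σ at base = K_a1 γ₁ h₁ = 18.36 kPa; P₁ = ½×18.36×2.9 = 26.62.
Layer 2: σ_v at top = γ₁h₁ = 44.37; σ_h top = K_a2×44.37 = 18.36; σ_h base = K_a2×(44.37+19.8×4.5) = 55.22.
P₂ = ½(18.36+55.22)×4.5 = 165.6. Total P_a = 26.62+165.6 = 192.2 kN/m.

192 kN/m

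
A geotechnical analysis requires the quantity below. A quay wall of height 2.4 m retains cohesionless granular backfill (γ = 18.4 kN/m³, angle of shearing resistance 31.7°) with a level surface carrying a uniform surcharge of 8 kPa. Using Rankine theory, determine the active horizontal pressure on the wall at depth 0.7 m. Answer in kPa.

6.50 kPa

K_a = (1 − sin φ)/(1 + sin φ) = 0.3111.
σ_v = γz + q = 18.4 × 0.7 + 8 = 20.88 kPa.
σ_h = K_a σ_v = 0.3111 × 20.88 = 6.495 kPa.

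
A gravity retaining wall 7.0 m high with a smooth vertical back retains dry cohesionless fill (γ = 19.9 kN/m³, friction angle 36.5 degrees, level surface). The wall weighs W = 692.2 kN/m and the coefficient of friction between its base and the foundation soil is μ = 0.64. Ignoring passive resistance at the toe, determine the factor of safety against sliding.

3.58

K_a = tan²(45° − 36.5°/2) = 0.2541.
P_a = ½K_aγH² = 0.5×0.2541×19.9×7.0² = 123.9 kN/m, acting at H/3 = 2.333 m above the base.
FS_sliding = μW / P_a = 0.64×692.2 / 123.9 = 3.577.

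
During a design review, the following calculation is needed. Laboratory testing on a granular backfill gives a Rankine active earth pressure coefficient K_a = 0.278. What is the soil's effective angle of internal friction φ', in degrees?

K_a = tan²(45° − φ/2) ⇒ 45° − φ/2 = arctan(√0.278) = 27.80°.
φ = 2(45° − 27.80°) = 34.40°.

34.4°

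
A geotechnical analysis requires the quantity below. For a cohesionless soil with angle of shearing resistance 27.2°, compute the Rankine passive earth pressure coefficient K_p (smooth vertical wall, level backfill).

K_p = (1 + sin φ)/(1 − sin φ) = tan²(45° + 27.2°/2) = 2.684.

2.68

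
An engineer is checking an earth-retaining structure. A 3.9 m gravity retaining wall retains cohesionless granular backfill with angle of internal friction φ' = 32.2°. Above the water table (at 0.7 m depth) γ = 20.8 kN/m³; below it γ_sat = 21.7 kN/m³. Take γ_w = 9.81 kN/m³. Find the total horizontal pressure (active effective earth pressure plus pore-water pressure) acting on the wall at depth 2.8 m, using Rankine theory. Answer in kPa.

32.6 kPa

K_a = (1 − sin φ)/(1 + sin φ) = 0.3047.
γ' = 21.7 − 9.81 = 11.89 kN/m³.
Effective vertical stress at 2.8 m: σ'_v = 20.8×0.7 + 11.89×2.10 = 39.53 kPa.
σ'_h = K_a σ'_v = 0.3047 × 39.53 = 12.05 kPa; u = γ_w × 2.10 = 20.60 kPa.
Total σ_h = 12.05 + 20.60 = 32.65 kPa.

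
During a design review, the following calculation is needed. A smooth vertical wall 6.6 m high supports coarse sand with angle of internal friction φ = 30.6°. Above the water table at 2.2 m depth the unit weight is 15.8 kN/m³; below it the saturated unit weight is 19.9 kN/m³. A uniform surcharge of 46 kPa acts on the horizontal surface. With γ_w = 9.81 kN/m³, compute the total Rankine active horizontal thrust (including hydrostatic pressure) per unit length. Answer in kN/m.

288 kN/m

K_a = tan²(45° − φ/2) = 0.3253.
γ' = 19.9 − 9.81 = 10.09 kN/m³. h₂ = H − d_w = 4.4 m.
σ'_h: at surface K_a·q = 14.97; at WT K_a(q+γd_w) = 26.27; at base K_a(q+γd_w+γ'h₂) = 40.72 kPa.
P₁ = ½(14.97+26.27)×2.2 = 45.36; P₂ = ½(26.27+40.72)×4.4 = 147.4; P_w = ½γ_w h₂² = 94.96.
Total = 45.36+147.4+94.96 = 287.7 kN/m.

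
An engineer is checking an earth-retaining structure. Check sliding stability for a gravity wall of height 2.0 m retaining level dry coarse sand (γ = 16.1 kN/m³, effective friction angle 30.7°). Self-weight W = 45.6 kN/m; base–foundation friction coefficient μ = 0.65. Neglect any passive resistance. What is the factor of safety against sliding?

2.84

K_a = tan²(45° − 30.7°/2) = 0.3240.
P_a = ½K_aγH² = 0.5×0.3240×16.1×2.0² = 10.43 kN/m, acting at H/3 = 0.6667 m above the base.
FS_sliding = μW / P_a = 0.65×45.6 / 10.43 = 2.841.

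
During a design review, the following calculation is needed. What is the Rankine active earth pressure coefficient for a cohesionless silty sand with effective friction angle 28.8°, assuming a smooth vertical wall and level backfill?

K_a = tan²(45° − φ/2) = tan²(30.60°) = 0.3498.

0.350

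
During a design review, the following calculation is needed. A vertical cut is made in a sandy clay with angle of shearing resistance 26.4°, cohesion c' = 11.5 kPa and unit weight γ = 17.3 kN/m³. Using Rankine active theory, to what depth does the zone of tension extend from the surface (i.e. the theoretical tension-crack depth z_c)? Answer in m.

2.14 m

K_a = tan²(45° − 26.4°/2) = 0.3844; √K_a = 0.6200.
The active pressure is zero where K_a γ z = 2c√K_a, so z_c = 2c/(γ√K_a) = 2×11.5/(17.3×0.6200) = 2.144 m.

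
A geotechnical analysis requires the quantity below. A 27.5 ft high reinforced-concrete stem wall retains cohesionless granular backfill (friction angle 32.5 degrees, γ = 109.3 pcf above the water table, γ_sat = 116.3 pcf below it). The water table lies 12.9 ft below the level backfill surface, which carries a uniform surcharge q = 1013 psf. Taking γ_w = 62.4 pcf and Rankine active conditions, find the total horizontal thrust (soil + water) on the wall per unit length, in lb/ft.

K_a = tan²(45° − φ/2) = 0.3010.
γ' = 116.3 − 62.4 = 53.90 pcf. h₂ = H − d_w = 14.6 ft.
σ'_h: at surface K_a·q = 304.9; at WT K_a(q+γd_w) = 729.3; at base K_a(q+γd_w+γ'h₂) = 966.1 psf.
P₁ = ½(304.9+729.3)×12.9 = 6670; P₂ = ½(729.3+966.1)×14.6 = 12380; P_w = ½γ_w h₂² = 6651.
Total = 6670+12380+6651 = 25700 lb/ft.

25700 lb/ft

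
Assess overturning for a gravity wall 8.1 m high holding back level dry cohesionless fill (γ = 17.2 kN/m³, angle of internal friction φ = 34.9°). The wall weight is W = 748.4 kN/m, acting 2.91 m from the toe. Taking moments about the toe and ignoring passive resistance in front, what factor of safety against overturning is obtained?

K_a = tan²(45° − 34.9°/2) = 0.2721.
P_a = ½K_aγH² = 0.5×0.2721×17.2×8.1² = 153.6 kN/m, acting at H/3 = 2.700 m above the base.
Overturning moment M_o = P_a × H/3 = 153.6 × 2.700 = 414.6.
Resisting moment M_r = W × 2.91 = 748.4 × 2.91 = 2178.
FS_overturning = M_r/M_o = 2178/414.6 = 5.253.

5.25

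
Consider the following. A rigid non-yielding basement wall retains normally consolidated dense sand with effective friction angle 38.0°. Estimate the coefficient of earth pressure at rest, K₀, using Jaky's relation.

K₀ = 1 − sin φ' = 1 − sin 38.0° = 0.3843.

0.384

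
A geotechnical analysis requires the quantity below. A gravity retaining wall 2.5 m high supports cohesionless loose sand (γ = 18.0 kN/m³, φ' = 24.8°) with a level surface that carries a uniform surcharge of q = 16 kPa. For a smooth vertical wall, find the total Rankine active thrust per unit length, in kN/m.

K_a = tan²(45° − φ/2) = 0.4090.
Soil triangle: ½ K_a γ H² = 0.5×0.4090×18.0×2.5² = 23.01 kN/m.
Surcharge rectangle: K_a q H = 0.4090×16×2.5 = 16.36 kN/m.
Total = 23.01 + 16.36 = 39.37 kN/m.

39.4 kN/m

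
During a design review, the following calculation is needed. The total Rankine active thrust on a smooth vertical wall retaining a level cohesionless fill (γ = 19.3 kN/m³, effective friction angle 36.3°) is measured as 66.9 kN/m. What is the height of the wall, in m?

K_a = 0.2563. P_a = ½ K_a γ H² ⇒ H = √(2P_a/(K_a γ)).
H = √(2×66.9/(0.2563×19.3)) = 5.201 m.

5.20 m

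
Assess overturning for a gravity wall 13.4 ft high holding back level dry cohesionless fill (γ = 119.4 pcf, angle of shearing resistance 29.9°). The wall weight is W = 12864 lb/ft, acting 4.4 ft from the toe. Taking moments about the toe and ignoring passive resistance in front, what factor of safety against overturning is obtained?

K_a = tan²(45° − 29.9°/2) = 0.3347.
P_a = ½K_aγH² = 0.5×0.3347×119.4×13.4² = 3588 lb/ft, acting at H/3 = 4.467 ft above the base.
Overturning moment M_o = P_a × H/3 = 3588 × 4.467 = 16020.
Resisting moment M_r = W × 4.4 = 12864 × 4.4 = 56600.
FS_overturning = M_r/M_o = 56600/16020 = 3.532.

3.53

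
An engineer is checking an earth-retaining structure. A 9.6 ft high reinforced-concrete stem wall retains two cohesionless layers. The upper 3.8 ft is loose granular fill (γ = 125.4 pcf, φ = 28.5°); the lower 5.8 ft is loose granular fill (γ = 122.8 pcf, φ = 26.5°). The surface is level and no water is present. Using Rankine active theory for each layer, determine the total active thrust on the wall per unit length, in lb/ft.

K_a1 = tan²(45°−28.5°/2) = 0.3540; K_a2 = tan²(45°−26.5°/2) = 0.3829.
Layer 1: σ at base = K_a1 γ₁ h₁ = 168.7 psf; P₁ = ½×168.7×3.8 = 320.5.
Layer 2: σ_v at top = γ₁h₁ = 476.5; σ_h top = K_a2×476.5 = 182.5; σ_h base = K_a2×(476.5+122.8×5.8) = 455.2.
P₂ = ½(182.5+455.2)×5.8 = 1849. Total P_a = 320.5+1849 = 2170 lb/ft.

2170 lb/ft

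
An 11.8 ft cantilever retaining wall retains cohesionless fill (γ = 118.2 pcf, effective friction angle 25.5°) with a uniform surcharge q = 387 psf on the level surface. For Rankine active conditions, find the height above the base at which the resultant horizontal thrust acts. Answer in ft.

K_a = 0.3981.
Triangular part P₁ = ½K_aγH² = 3276 at H/3 = 3.933 ft; rectangular part P₂ = K_a q H = 1818 at H/2 = 5.900 ft.
ȳ = (P₁·3.933 + P₂·5.900)/(P₁+P₂) = 4.635 ft.

4.64 ft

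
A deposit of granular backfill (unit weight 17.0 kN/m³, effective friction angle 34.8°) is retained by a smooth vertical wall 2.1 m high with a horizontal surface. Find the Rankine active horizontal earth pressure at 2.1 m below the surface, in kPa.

9.76 kPa

K_a = (1 − sin φ)/(1 + sin φ) = 0.2733.
σ_h = K_a γ z = 0.2733 × 17.0 × 2.1 = 9.757 kPa.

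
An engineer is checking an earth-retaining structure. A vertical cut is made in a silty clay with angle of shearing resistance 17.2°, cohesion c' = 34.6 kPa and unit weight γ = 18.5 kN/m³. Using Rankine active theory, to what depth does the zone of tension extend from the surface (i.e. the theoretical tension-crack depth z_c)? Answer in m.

5.07 m

K_a = tan²(45° − 17.2°/2) = 0.5436; √K_a = 0.7373.
The active pressure is zero where K_a γ z = 2c√K_a, so z_c = 2c/(γ√K_a) = 2×34.6/(18.5×0.7373) = 5.074 m.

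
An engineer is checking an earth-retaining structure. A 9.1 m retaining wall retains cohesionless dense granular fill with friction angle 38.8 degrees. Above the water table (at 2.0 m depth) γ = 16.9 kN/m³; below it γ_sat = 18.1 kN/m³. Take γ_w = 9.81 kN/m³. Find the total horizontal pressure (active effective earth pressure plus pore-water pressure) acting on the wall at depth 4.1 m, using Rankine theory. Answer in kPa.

K_a = (1 − sin φ)/(1 + sin φ) = 0.2296.
γ' = 18.1 − 9.81 = 8.290 kN/m³.
Effective vertical stress at 4.1 m: σ'_v = 16.9×2.0 + 8.290×2.10 = 51.21 kPa.
σ'_h = K_a σ'_v = 0.2296 × 51.21 = 11.76 kPa; u = γ_w × 2.10 = 20.60 kPa.
Total σ_h = 11.76 + 20.60 = 32.36 kPa.

32.4 kPa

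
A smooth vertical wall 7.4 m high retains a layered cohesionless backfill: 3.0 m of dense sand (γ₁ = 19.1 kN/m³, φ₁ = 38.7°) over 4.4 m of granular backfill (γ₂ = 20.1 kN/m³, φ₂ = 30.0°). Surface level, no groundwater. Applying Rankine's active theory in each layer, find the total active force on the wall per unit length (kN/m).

K_a1 = tan²(45°−38.7°/2) = 0.2306; K_a2 = tan²(45°−30.0°/2) = 0.3333.
Layer 1: σ at base = K_a1 γ₁ h₁ = 13.21 kPa; P₁ = ½×13.21×3.0 = 19.82.
Layer 2: σ_v at top = γ₁h₁ = 57.30; σ_h top = K_a2×57.30 = 19.10; σ_h base = K_a2×(57.30+20.1×4.4) = 48.58.
P₂ = ½(19.10+48.58)×4.4 = 148.9. Total P_a = 19.82+148.9 = 168.7 kN/m.

169 kN/m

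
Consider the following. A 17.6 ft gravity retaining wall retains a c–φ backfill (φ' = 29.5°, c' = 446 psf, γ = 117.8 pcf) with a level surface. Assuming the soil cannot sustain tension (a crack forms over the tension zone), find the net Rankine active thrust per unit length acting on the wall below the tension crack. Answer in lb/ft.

427 lb/ft

K_a = 0.3401; √K_a = 0.5832.
Tension-crack depth z_c = 2c/(γ√K_a) = 2×446/(117.8×0.5832) = 12.98 ft.
σ_a at base = K_a γ H − 2c√K_a = 0.3401×117.8×17.6 − 2×446×0.5832 = 184.9 psf.
P_a = ½ × 184.9 × (H − z_c) = 0.5×184.9×4.616 = 426.8 lb/ft.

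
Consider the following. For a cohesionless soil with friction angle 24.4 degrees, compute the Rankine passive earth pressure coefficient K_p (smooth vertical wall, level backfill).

K_p = (1 + sin φ)/(1 − sin φ) = tan²(45° + 24.4°/2) = 2.408.

2.41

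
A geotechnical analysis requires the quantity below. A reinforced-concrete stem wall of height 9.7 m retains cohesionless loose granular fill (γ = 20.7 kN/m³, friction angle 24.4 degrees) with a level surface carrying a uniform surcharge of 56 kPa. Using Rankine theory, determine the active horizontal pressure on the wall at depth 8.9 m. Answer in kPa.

K_a = (1 − sin φ)/(1 + sin φ) = 0.4153.
σ_v = γz + q = 20.7 × 8.9 + 56 = 240.2 kPa.
σ_h = K_a σ_v = 0.4153 × 240.2 = 99.77 kPa.

99.8 kPa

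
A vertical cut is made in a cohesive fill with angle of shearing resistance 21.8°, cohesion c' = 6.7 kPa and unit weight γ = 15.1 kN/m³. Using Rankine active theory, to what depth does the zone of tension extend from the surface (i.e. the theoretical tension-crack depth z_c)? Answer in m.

1.31 m

K_a = tan²(45° − 21.8°/2) = 0.4584; √K_a = 0.6771.
The active pressure is zero where K_a γ z = 2c√K_a, so z_c = 2c/(γ√K_a) = 2×6.7/(15.1×0.6771) = 1.311 m.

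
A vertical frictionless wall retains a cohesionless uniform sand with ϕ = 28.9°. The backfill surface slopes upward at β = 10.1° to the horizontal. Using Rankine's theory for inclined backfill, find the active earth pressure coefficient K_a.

K_a = cos β · (cos β − √(cos²β − cos²φ)) / (cos β + √(cos²β − cos²φ)).
cos β = 0.9845, cos φ = 0.8755, √(cos²β − cos²φ) = 0.4503.
K_a = 0.9845 × (0.9845 − 0.4503)/(0.9845 + 0.4503) = 0.3665.

0.367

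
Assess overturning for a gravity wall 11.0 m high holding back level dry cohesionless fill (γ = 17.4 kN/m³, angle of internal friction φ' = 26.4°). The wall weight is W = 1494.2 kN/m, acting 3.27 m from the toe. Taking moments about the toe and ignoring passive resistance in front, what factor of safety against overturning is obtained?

3.29

K_a = tan²(45° − 26.4°/2) = 0.3844.
P_a = ½K_aγH² = 0.5×0.3844×17.4×11.0² = 404.7 kN/m, acting at H/3 = 3.667 m above the base.
Overturning moment M_o = P_a × H/3 = 404.7 × 3.667 = 1484.
Resisting moment M_r = W × 3.27 = 1494.2 × 3.27 = 4886.
FS_overturning = M_r/M_o = 4886/1484 = 3.293.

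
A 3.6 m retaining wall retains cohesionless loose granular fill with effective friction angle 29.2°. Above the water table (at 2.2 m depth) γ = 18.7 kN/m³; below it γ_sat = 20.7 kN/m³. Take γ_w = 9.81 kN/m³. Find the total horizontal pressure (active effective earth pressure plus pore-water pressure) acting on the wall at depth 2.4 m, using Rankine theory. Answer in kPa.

K_a = (1 − sin φ)/(1 + sin φ) = 0.3442.
γ' = 20.7 − 9.81 = 10.89 kN/m³.
Effective vertical stress at 2.4 m: σ'_v = 18.7×2.2 + 10.89×0.200 = 43.32 kPa.
σ'_h = K_a σ'_v = 0.3442 × 43.32 = 14.91 kPa; u = γ_w × 0.200 = 1.962 kPa.
Total σ_h = 14.91 + 1.962 = 16.87 kPa.

16.9 kPa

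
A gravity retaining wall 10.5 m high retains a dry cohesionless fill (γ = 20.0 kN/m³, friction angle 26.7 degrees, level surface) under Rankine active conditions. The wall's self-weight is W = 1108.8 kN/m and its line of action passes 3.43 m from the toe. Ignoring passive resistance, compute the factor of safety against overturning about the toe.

2.59

K_a = tan²(45° − 26.7°/2) = 0.3800.
P_a = ½K_aγH² = 0.5×0.3800×20.0×10.5² = 418.9 kN/m, acting at H/3 = 3.500 m above the base.
Overturning moment M_o = P_a × H/3 = 418.9 × 3.500 = 1466.
Resisting moment M_r = W × 3.43 = 1108.8 × 3.43 = 3803.
FS_overturning = M_r/M_o = 3803/1466 = 2.594.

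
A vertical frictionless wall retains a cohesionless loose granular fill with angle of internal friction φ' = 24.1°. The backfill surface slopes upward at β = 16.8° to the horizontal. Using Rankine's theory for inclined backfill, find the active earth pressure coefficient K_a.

0.514

K_a = cos β · (cos β − √(cos²β − cos²φ)) / (cos β + √(cos²β − cos²φ)).
cos β = 0.9573, cos φ = 0.9128, √(cos²β − cos²φ) = 0.2884.
K_a = 0.9573 × (0.9573 − 0.2884)/(0.9573 + 0.2884) = 0.5140.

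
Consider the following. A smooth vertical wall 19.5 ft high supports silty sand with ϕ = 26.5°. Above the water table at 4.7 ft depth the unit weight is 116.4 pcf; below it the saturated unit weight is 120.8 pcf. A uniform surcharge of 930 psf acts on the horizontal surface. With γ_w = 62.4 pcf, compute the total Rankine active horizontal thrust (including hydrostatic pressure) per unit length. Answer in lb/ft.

K_a = tan²(45° − φ/2) = 0.3829.
γ' = 120.8 − 62.4 = 58.40 pcf. h₂ = H − d_w = 14.8 ft.
σ'_h: at surface K_a·q = 356.1; at WT K_a(q+γd_w) = 565.6; at base K_a(q+γd_w+γ'h₂) = 896.6 psf.
P₁ = ½(356.1+565.6)×4.7 = 2166; P₂ = ½(565.6+896.6)×14.8 = 10820; P_w = ½γ_w h₂² = 6834.
Total = 2166+10820+6834 = 19820 lb/ft.

19800 lb/ft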